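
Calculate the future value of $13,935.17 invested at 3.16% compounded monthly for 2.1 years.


Compound interest formula: A = P(1 + r/n)^(nt)
A = $13,935.17 × (1 + 0.0316/12)^(12 × 2.1)
Growth factor: (1 + 0.0316/12)^25.2 = 1.068518
A = $13,935.17 × 1.068518
A = $14,889.98

A = P(1 + r/n)^(nt) = $14,889.98


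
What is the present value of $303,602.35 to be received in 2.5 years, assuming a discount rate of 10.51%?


Present value formula: PV = FV / (1 + r)^t
PV = $303,602.35 / (1 + 0.1051)^2.5
PV = $303,602.35 / 1.28381944
PV = $236,483.68

PV = FV / (1 + r)^t = $236,483.68


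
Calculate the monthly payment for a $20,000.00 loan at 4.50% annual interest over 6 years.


Loan payment formula: PMT = PV × r / (1 − (1 + r)^(−n))
Monthly rate r = 0.045/12 = 0.00375, n = 72 months
Denominator: 1 − (1 + 0.045/12)^(−72) = 0.236235
PMT = $20,000.00 × (0.045/12) / 0.236235
PMT = $317.48 per month

PMT = PV × r / (1-(1+r)^(-n)) = $317.48/month


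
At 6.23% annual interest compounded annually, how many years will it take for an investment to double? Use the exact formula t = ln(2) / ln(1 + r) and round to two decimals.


Doubling condition: (1 + r)^t = 2
Take ln of both sides: t × ln(1 + r) = ln(2)
t = ln(2) / ln(1 + r)
t = 0.693147 / 0.060436
t = 11.47

t = ln(2) / ln(1 + r) = 11.47 years


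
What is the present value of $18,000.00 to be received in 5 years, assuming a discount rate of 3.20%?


Present value formula: PV = FV / (1 + r)^t
PV = $18,000.00 / (1 + 0.032)^5
PV = $18,000.00 / 1.17057296
PV = $15,377.09

PV = FV / (1 + r)^t = $15,377.09


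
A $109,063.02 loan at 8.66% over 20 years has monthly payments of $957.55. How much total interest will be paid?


Total paid over the life of the loan = PMT × n.
Total paid = $957.55 × 240 = $229,812.00
Total interest = total paid − principal = $229,812.00 − $109,063.02 = $120,748.98

Total interest = (PMT × n) - PV = $120,748.98


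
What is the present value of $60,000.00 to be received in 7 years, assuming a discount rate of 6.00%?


Present value formula: PV = FV / (1 + r)^t
PV = $60,000.00 / (1 + 0.06)^7
PV = $60,000.00 / 1.503630
PV = $39,903.43

PV = FV / (1 + r)^t = $39,903.43


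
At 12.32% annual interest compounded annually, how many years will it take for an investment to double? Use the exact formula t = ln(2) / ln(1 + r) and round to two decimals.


Doubling condition: (1 + r)^t = 2
Take ln of both sides: t × ln(1 + r) = ln(2)
t = ln(2) / ln(1 + r)
t = 0.693147 / 0.116182
t = 5.97

t = ln(2) / ln(1 + r) = 5.97 years


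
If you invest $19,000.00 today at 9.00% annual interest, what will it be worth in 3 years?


Future value formula: FV = PV × (1 + r)^t
FV = $19,000.00 × (1 + 0.09)^3
FV = $19,000.00 × 1.295029
FV = $24,605.55

FV = PV × (1 + r)^t = $24,605.55


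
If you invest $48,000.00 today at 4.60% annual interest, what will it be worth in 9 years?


Future value formula: FV = PV × (1 + r)^t
FV = $48,000.00 × (1 + 0.046)^9
FV = $48,000.00 × 1.4989431
FV = $71,949.27

FV = PV × (1 + r)^t = $71,949.27


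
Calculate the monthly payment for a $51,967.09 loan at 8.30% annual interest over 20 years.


Loan payment formula: PMT = PV × r / (1 − (1 + r)^(−n))
Monthly rate r = 0.083/12 ≈ 0.00691667, n = 240 months
Denominator: 1 − (1 + 0.083/12)^(−240) = 0.808771
PMT = $51,967.09 × (0.083/12) / 0.808771
PMT = $444.43 per month

PMT = PV × r / (1-(1+r)^(-n)) = $444.43/month


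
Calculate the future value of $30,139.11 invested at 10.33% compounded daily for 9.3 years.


Compound interest formula: A = P(1 + r/n)^(nt)
A = $30,139.11 × (1 + 0.1033/365)^(365 × 9.3)
Growth factor: (1 + 0.1033/365)^3394.5 = 2.613144
A = $30,139.11 × 2.613144
A = $78,757.83

A = P(1 + r/n)^(nt) = $78,757.83


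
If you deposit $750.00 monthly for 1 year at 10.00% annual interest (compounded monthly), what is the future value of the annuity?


Future value of an ordinary annuity: FV = PMT × ((1 + r)^n − 1) / r
Monthly rate r = 0.1/12 ≈ 0.00833333, n = 12
FV = $750.00 × ((1 + 0.1/12)^12 − 1) / (0.1/12)
FV = $750.00 × 12.565568
FV = $9,424.18

FV = PMT × ((1+r)^n - 1)/r = $9,424.18


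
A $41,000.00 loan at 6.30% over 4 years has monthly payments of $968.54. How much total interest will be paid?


Total paid over the life of the loan = PMT × n.
Total paid = $968.54 × 48 = $46,489.92
Total interest = total paid − principal = $46,489.92 − $41,000.00 = $5,489.92

Total interest = (PMT × n) - PV = $5,489.92


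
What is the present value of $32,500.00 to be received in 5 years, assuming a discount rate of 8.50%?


Present value formula: PV = FV / (1 + r)^t
PV = $32,500.00 / (1 + 0.085)^5
PV = $32,500.00 / 1.5036567
PV = $21,613.98

PV = FV / (1 + r)^t = $21,613.98


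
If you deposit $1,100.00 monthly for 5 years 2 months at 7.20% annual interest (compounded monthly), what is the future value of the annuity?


Future value of an ordinary annuity: FV = PMT × ((1 + r)^n − 1) / r
Monthly rate r = 0.072/12 = 0.006, n = 62
FV = $1,100.00 × ((1 + 0.072/12)^62 − 1) / (0.072/12)
FV = $1,100.00 × 74.836903
FV = $82,320.59

FV = PMT × ((1+r)^n - 1)/r = $82,320.59


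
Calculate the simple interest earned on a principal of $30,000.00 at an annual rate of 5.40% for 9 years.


Simple interest formula: I = P × r × t
I = $30,000.00 × 0.054 × 9
I = $14,580.00

I = P × r × t = $14,580.00


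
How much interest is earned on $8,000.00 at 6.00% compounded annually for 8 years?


Compound interest earned = final amount − principal.
A = P(1 + r/n)^(nt) = $8,000.00 × (1 + 0.06/1)^(1 × 8) = $12,750.78
Interest = A − P = $12,750.78 − $8,000.00 = $4,750.78

Interest = A - P = $4,750.78


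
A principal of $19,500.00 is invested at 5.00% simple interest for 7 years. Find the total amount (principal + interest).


Total amount formula: A = P(1 + rt) = P + P·r·t
Interest: I = P × r × t = $19,500.00 × 0.05 × 7 = $6,825.00
A = P + I = $19,500.00 + $6,825.00 = $26,325.00

A = P + I = P(1 + rt) = $26,325.00


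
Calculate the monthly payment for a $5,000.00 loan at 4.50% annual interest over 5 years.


Loan payment formula: PMT = PV × r / (1 − (1 + r)^(−n))
Monthly rate r = 0.045/12 = 0.00375, n = 60 months
Denominator: 1 − (1 + 0.045/12)^(−60) = 0.2011477
PMT = $5,000.00 × (0.045/12) / 0.2011477
PMT = $93.22 per month

PMT = PV × r / (1-(1+r)^(-n)) = $93.22/month


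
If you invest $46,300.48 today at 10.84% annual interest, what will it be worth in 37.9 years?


Future value formula: FV = PV × (1 + r)^t
FV = $46,300.48 × (1 + 0.1084)^37.9
FV = $46,300.48 × 49.4308409
FV = $2,288,671.66

FV = PV × (1 + r)^t = $2,288,671.66


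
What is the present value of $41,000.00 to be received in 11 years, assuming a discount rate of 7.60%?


Present value formula: PV = FV / (1 + r)^t
PV = $41,000.00 / (1 + 0.076)^11
PV = $41,000.00 / 2.238386
PV = $18,316.77

PV = FV / (1 + r)^t = $18,316.77


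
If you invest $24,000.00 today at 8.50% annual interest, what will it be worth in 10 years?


Future value formula: FV = PV × (1 + r)^t
FV = $24,000.00 × (1 + 0.085)^10
FV = $24,000.00 × 2.2609834
FV = $54,263.60

FV = PV × (1 + r)^t = $54,263.60


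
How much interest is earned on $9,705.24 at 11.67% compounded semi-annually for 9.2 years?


Compound interest earned = final amount − principal.
A = P(1 + r/n)^(nt) = $9,705.24 × (1 + 0.1167/2)^(2 × 9.2) = $27,554.06
Interest = A − P = $27,554.06 − $9,705.24 = $17,848.82

Interest = A - P = $17,848.82


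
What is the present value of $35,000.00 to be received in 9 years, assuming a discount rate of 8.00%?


Present value formula: PV = FV / (1 + r)^t
PV = $35,000.00 / (1 + 0.08)^9
PV = $35,000.00 / 1.999005
PV = $17,508.71

PV = FV / (1 + r)^t = $17,508.71


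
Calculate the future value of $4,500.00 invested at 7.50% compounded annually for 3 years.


Compound interest formula: A = P(1 + r/n)^(nt)
A = $4,500.00 × (1 + 0.075/1)^(1 × 3)
Growth factor: (1 + 0.075/1)^3 = 1.242297
A = $4,500.00 × 1.242297
A = $5,590.34

A = P(1 + r/n)^(nt) = $5,590.34


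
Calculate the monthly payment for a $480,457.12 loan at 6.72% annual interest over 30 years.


Loan payment formula: PMT = PV × r / (1 − (1 + r)^(−n))
Monthly rate r = 0.0672/12 = 0.0056, n = 360 months
Denominator: 1 − (1 + 0.0672/12)^(−360) = 0.866062
PMT = $480,457.12 × (0.0672/12) / 0.866062
PMT = $3,106.66 per month

PMT = PV × r / (1-(1+r)^(-n)) = $3,106.66/month


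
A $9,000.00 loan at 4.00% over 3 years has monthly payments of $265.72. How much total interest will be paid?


Total paid over the life of the loan = PMT × n.
Total paid = $265.72 × 36 = $9,565.92
Total interest = total paid − principal = $9,565.92 − $9,000.00 = $565.92

Total interest = (PMT × n) - PV = $565.92


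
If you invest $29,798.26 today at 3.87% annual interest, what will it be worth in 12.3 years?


Future value formula: FV = PV × (1 + r)^t
FV = $29,798.26 × (1 + 0.0387)^12.3
FV = $29,798.26 × 1.5952495
FV = $47,535.66

FV = PV × (1 + r)^t = $47,535.66


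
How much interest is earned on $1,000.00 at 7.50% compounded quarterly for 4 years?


Compound interest earned = final amount − principal.
A = P(1 + r/n)^(nt) = $1,000.00 × (1 + 0.075/4)^(4 × 4) = $1,346.11
Interest = A − P = $1,346.11 − $1,000.00 = $346.11

Interest = A - P = $346.11


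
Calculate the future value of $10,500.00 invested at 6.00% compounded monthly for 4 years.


Compound interest formula: A = P(1 + r/n)^(nt)
A = $10,500.00 × (1 + 0.06/12)^(12 × 4)
Growth factor: (1 + 0.06/12)^48 = 1.2704892
A = $10,500.00 × 1.2704892
A = $13,340.14

A = P(1 + r/n)^(nt) = $13,340.14


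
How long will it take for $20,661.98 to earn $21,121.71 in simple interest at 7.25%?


Rearrange the simple interest formula for t:
I = P × r × t  ⇒  t = I / (P × r)
t = $21,121.71 / ($20,661.98 × 0.0725)
t = 14.1

t = I/(P×r) = 14.1 years


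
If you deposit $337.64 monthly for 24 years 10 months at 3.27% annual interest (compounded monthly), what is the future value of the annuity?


Future value of an ordinary annuity: FV = PMT × ((1 + r)^n − 1) / r
Monthly rate r = 0.0327/12 = 0.002725, n = 298
FV = $337.64 × ((1 + 0.0327/12)^298 − 1) / (0.0327/12)
FV = $337.64 × 458.728289
FV = $154,885.02

FV = PMT × ((1+r)^n - 1)/r = $154,885.02


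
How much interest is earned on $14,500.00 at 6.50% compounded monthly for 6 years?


Compound interest earned = final amount − principal.
A = P(1 + r/n)^(nt) = $14,500.00 × (1 + 0.065/12)^(12 × 6) = $21,393.69
Interest = A − P = $21,393.69 − $14,500.00 = $6,893.69

Interest = A - P = $6,893.69


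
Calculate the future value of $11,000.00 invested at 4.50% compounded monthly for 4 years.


Compound interest formula: A = P(1 + r/n)^(nt)
A = $11,000.00 × (1 + 0.045/12)^(12 × 4)
Growth factor: (1 + 0.045/12)^48 = 1.1968144
A = $11,000.00 × 1.1968144
A = $13,164.96

A = P(1 + r/n)^(nt) = $13,164.96


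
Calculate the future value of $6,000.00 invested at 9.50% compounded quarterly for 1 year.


Compound interest formula: A = P(1 + r/n)^(nt)
A = $6,000.00 × (1 + 0.095/4)^(4 × 1)
Growth factor: (1 + 0.095/4)^4 = 1.098438
A = $6,000.00 × 1.098438
A = $6,590.63

A = P(1 + r/n)^(nt) = $6,590.63


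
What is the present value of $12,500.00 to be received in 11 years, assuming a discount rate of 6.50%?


Present value formula: PV = FV / (1 + r)^t
PV = $12,500.00 / (1 + 0.065)^11
PV = $12,500.00 / 1.999151
PV = $6,252.65

PV = FV / (1 + r)^t = $6,252.65


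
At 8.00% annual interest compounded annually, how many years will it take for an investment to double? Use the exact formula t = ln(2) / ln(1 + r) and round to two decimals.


Doubling condition: (1 + r)^t = 2
Take ln of both sides: t × ln(1 + r) = ln(2)
t = ln(2) / ln(1 + r)
t = 0.693147 / 0.076961
t = 9.01

t = ln(2) / ln(1 + r) = 9.01 years


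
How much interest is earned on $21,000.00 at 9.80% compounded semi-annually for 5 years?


Compound interest earned = final amount − principal.
A = P(1 + r/n)^(nt) = $21,000.00 × (1 + 0.098/2)^(2 × 5) = $33,882.40
Interest = A − P = $33,882.40 − $21,000.00 = $12,882.40

Interest = A - P = $12,882.40


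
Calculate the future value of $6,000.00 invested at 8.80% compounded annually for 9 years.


Compound interest formula: A = P(1 + r/n)^(nt)
A = $6,000.00 × (1 + 0.088/1)^(1 × 9)
Growth factor: (1 + 0.088/1)^9 = 2.1362893
A = $6,000.00 × 2.1362893
A = $12,817.74

A = P(1 + r/n)^(nt) = $12,817.74


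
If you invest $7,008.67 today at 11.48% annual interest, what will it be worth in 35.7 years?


Future value formula: FV = PV × (1 + r)^t
FV = $7,008.67 × (1 + 0.1148)^35.7
FV = $7,008.67 × 48.409598
FV = $339,286.90

FV = PV × (1 + r)^t = $339,286.90


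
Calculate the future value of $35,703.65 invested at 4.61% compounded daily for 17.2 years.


Compound interest formula: A = P(1 + r/n)^(nt)
A = $35,703.65 × (1 + 0.0461/365)^(365 × 17.2)
Growth factor: (1 + 0.0461/365)^6278 = 2.209729
A = $35,703.65 × 2.209729
A = $78,895.39

A = P(1 + r/n)^(nt) = $78,895.39


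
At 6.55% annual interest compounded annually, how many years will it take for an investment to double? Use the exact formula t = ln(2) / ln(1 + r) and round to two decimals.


Doubling condition: (1 + r)^t = 2
Take ln of both sides: t × ln(1 + r) = ln(2)
t = ln(2) / ln(1 + r)
t = 0.693147 / 0.063444
t = 10.93

t = ln(2) / ln(1 + r) = 10.93 years


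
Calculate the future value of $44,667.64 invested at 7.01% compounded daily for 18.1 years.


Compound interest formula: A = P(1 + r/n)^(nt)
A = $44,667.64 × (1 + 0.0701/365)^(365 × 18.1)
Growth factor: (1 + 0.0701/365)^6606.5 = 3.5561844
A = $44,667.64 × 3.5561844
A = $158,846.36

A = P(1 + r/n)^(nt) = $158,846.36


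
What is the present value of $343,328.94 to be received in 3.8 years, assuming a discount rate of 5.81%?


Present value formula: PV = FV / (1 + r)^t
PV = $343,328.94 / (1 + 0.0581)^3.8
PV = $343,328.94 / 1.23937153
PV = $277,018.58

PV = FV / (1 + r)^t = $277,018.58


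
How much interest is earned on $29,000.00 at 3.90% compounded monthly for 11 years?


Compound interest earned = final amount − principal.
A = P(1 + r/n)^(nt) = $29,000.00 × (1 + 0.039/12)^(12 × 11) = $44,504.94
Interest = A − P = $44,504.94 − $29,000.00 = $15,504.94

Interest = A - P = $15,504.94


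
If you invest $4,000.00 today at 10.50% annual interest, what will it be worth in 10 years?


Future value formula: FV = PV × (1 + r)^t
FV = $4,000.00 × (1 + 0.105)^10
FV = $4,000.00 × 2.714081
FV = $10,856.32

FV = PV × (1 + r)^t = $10,856.32


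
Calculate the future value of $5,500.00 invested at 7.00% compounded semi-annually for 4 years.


Compound interest formula: A = P(1 + r/n)^(nt)
A = $5,500.00 × (1 + 0.07/2)^(2 × 4)
Growth factor: (1 + 0.07/2)^8 = 1.316809
A = $5,500.00 × 1.316809
A = $7,242.45

A = P(1 + r/n)^(nt) = $7,242.45


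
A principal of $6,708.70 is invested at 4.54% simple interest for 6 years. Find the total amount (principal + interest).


Total amount formula: A = P(1 + rt) = P + P·r·t
Interest: I = P × r × t = $6,708.70 × 0.0454 × 6 = $1,827.45
A = P + I = $6,708.70 + $1,827.45 = $8,536.15

A = P + I = P(1 + rt) = $8,536.15


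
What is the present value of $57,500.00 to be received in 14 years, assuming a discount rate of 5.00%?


Present value formula: PV = FV / (1 + r)^t
PV = $57,500.00 / (1 + 0.05)^14
PV = $57,500.00 / 1.9799316
PV = $29,041.41

PV = FV / (1 + r)^t = $29,041.41


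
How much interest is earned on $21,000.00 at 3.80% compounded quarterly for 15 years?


Compound interest earned = final amount − principal.
A = P(1 + r/n)^(nt) = $21,000.00 × (1 + 0.038/4)^(4 × 15) = $37,033.84
Interest = A − P = $37,033.84 − $21,000.00 = $16,033.84

Interest = A - P = $16,033.84


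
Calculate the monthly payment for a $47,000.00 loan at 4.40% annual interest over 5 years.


Loan payment formula: PMT = PV × r / (1 − (1 + r)^(−n))
Monthly rate r = 0.044/12 ≈ 0.00366667, n = 60 months
Denominator: 1 − (1 + 0.044/12)^(−60) = 0.197158
PMT = $47,000.00 × (0.044/12) / 0.197158
PMT = $874.09 per month

PMT = PV × r / (1-(1+r)^(-n)) = $874.09/month


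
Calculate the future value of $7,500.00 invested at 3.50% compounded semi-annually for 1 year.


Compound interest formula: A = P(1 + r/n)^(nt)
A = $7,500.00 × (1 + 0.035/2)^(2 × 1)
Growth factor: (1 + 0.035/2)^2 = 1.0353063
A = $7,500.00 × 1.0353063
A = $7,764.80

A = P(1 + r/n)^(nt) = $7,764.80


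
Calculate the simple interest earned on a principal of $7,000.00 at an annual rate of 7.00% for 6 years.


Simple interest formula: I = P × r × t
I = $7,000.00 × 0.07 × 6
I = $2,940.00

I = P × r × t = $2,940.00


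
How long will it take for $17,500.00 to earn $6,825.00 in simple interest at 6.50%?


Rearrange the simple interest formula for t:
I = P × r × t  ⇒  t = I / (P × r)
t = $6,825.00 / ($17,500.00 × 0.065)
t = 6

t = I/(P×r) = 6 years


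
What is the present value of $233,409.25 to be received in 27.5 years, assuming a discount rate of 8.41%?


Present value formula: PV = FV / (1 + r)^t
PV = $233,409.25 / (1 + 0.0841)^27.5
PV = $233,409.25 / 9.213125
PV = $25,334.43

PV = FV / (1 + r)^t = $25,334.43


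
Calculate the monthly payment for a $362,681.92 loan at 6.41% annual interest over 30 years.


Loan payment formula: PMT = PV × r / (1 − (1 + r)^(−n))
Monthly rate r = 0.0641/12 ≈ 0.00534167, n = 360 months
Denominator: 1 − (1 + 0.0641/12)^(−360) = 0.853082
PMT = $362,681.92 × (0.0641/12) / 0.853082
PMT = $2,270.97 per month

PMT = PV × r / (1-(1+r)^(-n)) = $2,270.97/month


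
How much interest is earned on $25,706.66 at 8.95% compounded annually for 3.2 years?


Compound interest earned = final amount − principal.
A = P(1 + r/n)^(nt) = $25,706.66 × (1 + 0.0895/1)^(1 × 3.2) = $33,819.94
Interest = A − P = $33,819.94 − $25,706.66 = $8,113.28

Interest = A - P = $8,113.28


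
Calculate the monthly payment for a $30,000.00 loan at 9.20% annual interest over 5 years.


Loan payment formula: PMT = PV × r / (1 − (1 + r)^(−n))
Monthly rate r = 0.092/12 ≈ 0.00766667, n = 60 months
Denominator: 1 − (1 + 0.092/12)^(−60) = 0.367608
PMT = $30,000.00 × (0.092/12) / 0.367608
PMT = $625.67 per month

PMT = PV × r / (1-(1+r)^(-n)) = $625.67/month


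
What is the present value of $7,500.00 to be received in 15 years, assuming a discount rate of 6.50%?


Present value formula: PV = FV / (1 + r)^t
PV = $7,500.00 / (1 + 0.065)^15
PV = $7,500.00 / 2.571841
PV = $2,916.20

PV = FV / (1 + r)^t = $2,916.20


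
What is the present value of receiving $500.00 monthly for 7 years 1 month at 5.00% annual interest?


Present value of an ordinary annuity: PV = PMT × (1 − (1 + r)^(−n)) / r
Monthly rate r = 0.05/12 ≈ 0.00416667, n = 85
PV = $500.00 × (1 − (1 + 0.05/12)^(−85)) / (0.05/12)
PV = $500.00 × 71.454109
PV = $35,727.05

PV = PMT × (1-(1+r)^(-n))/r = $35,727.05


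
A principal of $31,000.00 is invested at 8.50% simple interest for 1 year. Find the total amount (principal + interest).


Total amount formula: A = P(1 + rt) = P + P·r·t
Interest: I = P × r × t = $31,000.00 × 0.085 × 1 = $2,635.00
A = P + I = $31,000.00 + $2,635.00 = $33,635.00

A = P + I = P(1 + rt) = $33,635.00


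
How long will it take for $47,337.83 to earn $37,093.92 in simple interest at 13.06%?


Rearrange the simple interest formula for t:
I = P × r × t  ⇒  t = I / (P × r)
t = $37,093.92 / ($47,337.83 × 0.1306)
t = 6

t = I/(P×r) = 6 years


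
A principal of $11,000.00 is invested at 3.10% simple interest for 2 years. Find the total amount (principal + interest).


Total amount formula: A = P(1 + rt) = P + P·r·t
Interest: I = P × r × t = $11,000.00 × 0.031 × 2 = $682.00
A = P + I = $11,000.00 + $682.00 = $11,682.00

A = P + I = P(1 + rt) = $11,682.00


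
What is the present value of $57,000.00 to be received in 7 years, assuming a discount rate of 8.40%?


Present value formula: PV = FV / (1 + r)^t
PV = $57,000.00 / (1 + 0.084)^7
PV = $57,000.00 / 1.7587535
PV = $32,409.32

PV = FV / (1 + r)^t = $32,409.32


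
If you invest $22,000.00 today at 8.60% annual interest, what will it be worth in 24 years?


Future value formula: FV = PV × (1 + r)^t
FV = $22,000.00 × (1 + 0.086)^24
FV = $22,000.00 × 7.2429553
FV = $159,345.02

FV = PV × (1 + r)^t = $159,345.02


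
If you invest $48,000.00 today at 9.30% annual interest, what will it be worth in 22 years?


Future value formula: FV = PV × (1 + r)^t
FV = $48,000.00 × (1 + 0.093)^22
FV = $48,000.00 × 7.073650
FV = $339,535.20

FV = PV × (1 + r)^t = $339,535.20


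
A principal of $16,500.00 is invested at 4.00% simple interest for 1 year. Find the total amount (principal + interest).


Total amount formula: A = P(1 + rt) = P + P·r·t
Interest: I = P × r × t = $16,500.00 × 0.04 × 1 = $660.00
A = P + I = $16,500.00 + $660.00 = $17,160.00

A = P + I = P(1 + rt) = $17,160.00


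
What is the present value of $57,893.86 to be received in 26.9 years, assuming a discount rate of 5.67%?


Present value formula: PV = FV / (1 + r)^t
PV = $57,893.86 / (1 + 0.0567)^26.9
PV = $57,893.86 / 4.408602
PV = $13,132.02

PV = FV / (1 + r)^t = $13,132.02


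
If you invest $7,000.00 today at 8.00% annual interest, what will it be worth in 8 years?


Future value formula: FV = PV × (1 + r)^t
FV = $7,000.00 × (1 + 0.08)^8
FV = $7,000.00 × 1.850930
FV = $12,956.51

FV = PV × (1 + r)^t = $12,956.51


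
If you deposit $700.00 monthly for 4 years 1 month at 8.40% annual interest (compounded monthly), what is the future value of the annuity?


Future value of an ordinary annuity: FV = PMT × ((1 + r)^n − 1) / r
Monthly rate r = 0.084/12 = 0.007, n = 49
FV = $700.00 × ((1 + 0.084/12)^49 − 1) / (0.084/12)
FV = $700.00 × 58.212273
FV = $40,748.59

FV = PMT × ((1+r)^n - 1)/r = $40,748.59


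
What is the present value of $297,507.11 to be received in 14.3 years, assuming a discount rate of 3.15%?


Present value formula: PV = FV / (1 + r)^t
PV = $297,507.11 / (1 + 0.0315)^14.3
PV = $297,507.11 / 1.55815272
PV = $190,935.78

PV = FV / (1 + r)^t = $190,935.78


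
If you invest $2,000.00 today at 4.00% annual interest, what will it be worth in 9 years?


Future value formula: FV = PV × (1 + r)^t
FV = $2,000.00 × (1 + 0.04)^9
FV = $2,000.00 × 1.423312
FV = $2,846.62

FV = PV × (1 + r)^t = $2,846.62


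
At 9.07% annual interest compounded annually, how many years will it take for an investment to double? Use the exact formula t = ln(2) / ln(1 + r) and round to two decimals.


Doubling condition: (1 + r)^t = 2
Take ln of both sides: t × ln(1 + r) = ln(2)
t = ln(2) / ln(1 + r)
t = 0.693147 / 0.086820
t = 7.98

t = ln(2) / ln(1 + r) = 7.98 years


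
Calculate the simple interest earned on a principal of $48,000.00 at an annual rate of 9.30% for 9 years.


Simple interest formula: I = P × r × t
I = $48,000.00 × 0.093 × 9
I = $40,176.00

I = P × r × t = $40,176.00


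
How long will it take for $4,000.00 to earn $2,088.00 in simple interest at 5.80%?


Rearrange the simple interest formula for t:
I = P × r × t  ⇒  t = I / (P × r)
t = $2,088.00 / ($4,000.00 × 0.058)
t = 9

t = I/(P×r) = 9 years


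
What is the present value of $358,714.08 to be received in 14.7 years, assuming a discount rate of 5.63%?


Present value formula: PV = FV / (1 + r)^t
PV = $358,714.08 / (1 + 0.0563)^14.7
PV = $358,714.08 / 2.2370362
PV = $160,352.38

PV = FV / (1 + r)^t = $160,352.38


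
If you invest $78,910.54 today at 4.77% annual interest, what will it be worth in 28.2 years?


Future value formula: FV = PV × (1 + r)^t
FV = $78,910.54 × (1 + 0.0477)^28.2
FV = $78,910.54 × 3.72118977
FV = $293,641.09

FV = PV × (1 + r)^t = $293,641.09


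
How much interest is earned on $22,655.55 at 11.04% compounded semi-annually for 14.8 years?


Compound interest earned = final amount − principal.
A = P(1 + r/n)^(nt) = $22,655.55 × (1 + 0.1104/2)^(2 × 14.8) = $111,143.53
Interest = A − P = $111,143.53 − $22,655.55 = $88,487.98

Interest = A - P = $88,487.98


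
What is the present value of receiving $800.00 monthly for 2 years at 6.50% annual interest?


Present value of an ordinary annuity: PV = PMT × (1 − (1 + r)^(−n)) / r
Monthly rate r = 0.065/12 ≈ 0.00541667, n = 24
PV = $800.00 × (1 − (1 + 0.065/12)^(−24)) / (0.065/12)
PV = $800.00 × 22.448578
PV = $17,958.86

PV = PMT × (1-(1+r)^(-n))/r = $17,958.86


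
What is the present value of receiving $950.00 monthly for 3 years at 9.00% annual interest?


Present value of an ordinary annuity: PV = PMT × (1 − (1 + r)^(−n)) / r
Monthly rate r = 0.09/12 = 0.0075, n = 36
PV = $950.00 × (1 − (1 + 0.09/12)^(−36)) / (0.09/12)
PV = $950.00 × 31.446805
PV = $29,874.46

PV = PMT × (1-(1+r)^(-n))/r = $29,874.46


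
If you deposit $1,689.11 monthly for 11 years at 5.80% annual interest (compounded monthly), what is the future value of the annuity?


Future value of an ordinary annuity: FV = PMT × ((1 + r)^n − 1) / r
Monthly rate r = 0.058/12 ≈ 0.00483333, n = 132
FV = $1,689.11 × ((1 + 0.058/12)^132 − 1) / (0.058/12)
FV = $1,689.11 × 184.093468
FV = $310,954.12

FV = PMT × ((1+r)^n - 1)/r = $310,954.12


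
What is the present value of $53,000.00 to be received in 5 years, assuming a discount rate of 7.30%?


Present value formula: PV = FV / (1 + r)^t
PV = $53,000.00 / (1 + 0.073)^5
PV = $53,000.00 / 1.4223242
PV = $37,262.95

PV = FV / (1 + r)^t = $37,262.95


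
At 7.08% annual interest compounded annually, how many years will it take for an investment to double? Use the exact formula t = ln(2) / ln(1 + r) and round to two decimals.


Doubling condition: (1 + r)^t = 2
Take ln of both sides: t × ln(1 + r) = ln(2)
t = ln(2) / ln(1 + r)
t = 0.693147 / 0.068406
t = 10.13

t = ln(2) / ln(1 + r) = 10.13 years


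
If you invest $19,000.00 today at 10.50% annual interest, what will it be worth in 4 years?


Future value formula: FV = PV × (1 + r)^t
FV = $19,000.00 × (1 + 0.105)^4
FV = $19,000.00 × 1.490902
FV = $28,327.14

FV = PV × (1 + r)^t = $28,327.14


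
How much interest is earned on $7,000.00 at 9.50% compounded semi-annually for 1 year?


Compound interest earned = final amount − principal.
A = P(1 + r/n)^(nt) = $7,000.00 × (1 + 0.095/2)^(2 × 1) = $7,680.79
Interest = A − P = $7,680.79 − $7,000.00 = $680.79

Interest = A - P = $680.79


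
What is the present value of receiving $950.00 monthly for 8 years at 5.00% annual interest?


Present value of an ordinary annuity: PV = PMT × (1 − (1 + r)^(−n)) / r
Monthly rate r = 0.05/12 ≈ 0.00416667, n = 96
PV = $950.00 × (1 − (1 + 0.05/12)^(−96)) / (0.05/12)
PV = $950.00 × 78.989441
PV = $75,039.97

PV = PMT × (1-(1+r)^(-n))/r = $75,039.97


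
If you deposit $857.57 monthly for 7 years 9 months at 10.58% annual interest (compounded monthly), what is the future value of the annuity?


Future value of an ordinary annuity: FV = PMT × ((1 + r)^n − 1) / r
Monthly rate r = 0.1058/12 ≈ 0.00881667, n = 93
FV = $857.57 × ((1 + 0.1058/12)^93 − 1) / (0.1058/12)
FV = $857.57 × 143.165479
FV = $122,774.42

FV = PMT × ((1+r)^n - 1)/r = $122,774.42


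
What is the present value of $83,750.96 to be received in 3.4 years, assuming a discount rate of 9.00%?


Present value formula: PV = FV / (1 + r)^t
PV = $83,750.96 / (1 + 0.09)^3.4
PV = $83,750.96 / 1.3404484
PV = $62,479.81

PV = FV / (1 + r)^t = $62,479.81


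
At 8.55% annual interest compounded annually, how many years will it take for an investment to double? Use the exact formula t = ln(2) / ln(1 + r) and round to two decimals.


Doubling condition: (1 + r)^t = 2
Take ln of both sides: t × ln(1 + r) = ln(2)
t = ln(2) / ln(1 + r)
t = 0.693147 / 0.082041
t = 8.45

t = ln(2) / ln(1 + r) = 8.45 years


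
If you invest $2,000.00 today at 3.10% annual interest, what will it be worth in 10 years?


Future value formula: FV = PV × (1 + r)^t
FV = $2,000.00 × (1 + 0.031)^10
FV = $2,000.00 × 1.357021
FV = $2,714.04

FV = PV × (1 + r)^t = $2,714.04


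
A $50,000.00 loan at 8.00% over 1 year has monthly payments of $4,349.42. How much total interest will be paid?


Total paid over the life of the loan = PMT × n.
Total paid = $4,349.42 × 12 = $52,193.04
Total interest = total paid − principal = $52,193.04 − $50,000.00 = $2,193.04

Total interest = (PMT × n) - PV = $2,193.04


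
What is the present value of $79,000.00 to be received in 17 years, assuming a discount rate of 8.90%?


Present value formula: PV = FV / (1 + r)^t
PV = $79,000.00 / (1 + 0.089)^17
PV = $79,000.00 / 4.260631
PV = $18,541.85

PV = FV / (1 + r)^t = $18,541.85


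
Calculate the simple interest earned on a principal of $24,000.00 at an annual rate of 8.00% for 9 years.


Simple interest formula: I = P × r × t
I = $24,000.00 × 0.08 × 9
I = $17,280.00

I = P × r × t = $17,280.00


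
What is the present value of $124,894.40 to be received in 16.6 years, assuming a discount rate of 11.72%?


Present value formula: PV = FV / (1 + r)^t
PV = $124,894.40 / (1 + 0.1172)^16.6
PV = $124,894.40 / 6.294676
PV = $19,841.28

PV = FV / (1 + r)^t = $19,841.28


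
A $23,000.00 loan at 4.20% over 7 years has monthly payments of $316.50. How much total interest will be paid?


Total paid over the life of the loan = PMT × n.
Total paid = $316.50 × 84 = $26,586.00
Total interest = total paid − principal = $26,586.00 − $23,000.00 = $3,586.00

Total interest = (PMT × n) - PV = $3,586.00


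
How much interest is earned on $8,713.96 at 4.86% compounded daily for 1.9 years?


Compound interest earned = final amount − principal.
A = P(1 + r/n)^(nt) = $8,713.96 × (1 + 0.0486/365)^(365 × 1.9) = $9,556.87
Interest = A − P = $9,556.87 − $8,713.96 = $842.91

Interest = A - P = $842.91


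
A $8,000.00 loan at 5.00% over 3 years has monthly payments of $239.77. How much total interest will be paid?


Total paid over the life of the loan = PMT × n.
Total paid = $239.77 × 36 = $8,631.72
Total interest = total paid − principal = $8,631.72 − $8,000.00 = $631.72

Total interest = (PMT × n) - PV = $631.72


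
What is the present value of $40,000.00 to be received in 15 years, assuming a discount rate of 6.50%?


Present value formula: PV = FV / (1 + r)^t
PV = $40,000.00 / (1 + 0.065)^15
PV = $40,000.00 / 2.571841
PV = $15,553.06

PV = FV / (1 + r)^t = $15,553.06


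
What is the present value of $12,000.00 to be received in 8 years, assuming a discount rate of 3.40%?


Present value formula: PV = FV / (1 + r)^t
PV = $12,000.00 / (1 + 0.034)^8
PV = $12,000.00 / 1.3066652
PV = $9,183.68

PV = FV / (1 + r)^t = $9,183.68


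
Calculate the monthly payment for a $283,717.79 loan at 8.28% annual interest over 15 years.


Loan payment formula: PMT = PV × r / (1 − (1 + r)^(−n))
Monthly rate r = 0.0828/12 = 0.0069, n = 180 months
Denominator: 1 − (1 + 0.0828/12)^(−180) = 0.7099595
PMT = $283,717.79 × (0.0828/12) / 0.7099595
PMT = $2,757.41 per month

PMT = PV × r / (1-(1+r)^(-n)) = $2,757.41/month


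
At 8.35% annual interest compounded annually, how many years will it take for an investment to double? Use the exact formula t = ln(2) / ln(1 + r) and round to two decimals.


Doubling condition: (1 + r)^t = 2
Take ln of both sides: t × ln(1 + r) = ln(2)
t = ln(2) / ln(1 + r)
t = 0.693147 / 0.080197
t = 8.64

t = ln(2) / ln(1 + r) = 8.64 years


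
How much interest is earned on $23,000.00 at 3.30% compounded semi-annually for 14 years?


Compound interest earned = final amount − principal.
A = P(1 + r/n)^(nt) = $23,000.00 × (1 + 0.033/2)^(2 × 14) = $36,369.27
Interest = A − P = $36,369.27 − $23,000.00 = $13,369.27

Interest = A - P = $13,369.27


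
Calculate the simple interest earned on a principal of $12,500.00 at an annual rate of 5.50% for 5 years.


Simple interest formula: I = P × r × t
I = $12,500.00 × 0.055 × 5
I = $3,437.50

I = P × r × t = $3,437.50


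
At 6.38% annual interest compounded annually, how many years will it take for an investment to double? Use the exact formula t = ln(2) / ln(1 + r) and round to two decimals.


Doubling condition: (1 + r)^t = 2
Take ln of both sides: t × ln(1 + r) = ln(2)
t = ln(2) / ln(1 + r)
t = 0.693147 / 0.061847
t = 11.21

t = ln(2) / ln(1 + r) = 11.21 years


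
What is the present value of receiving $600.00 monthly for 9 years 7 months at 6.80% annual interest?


Present value of an ordinary annuity: PV = PMT × (1 − (1 + r)^(−n)) / r
Monthly rate r = 0.068/12 ≈ 0.00566667, n = 115
PV = $600.00 × (1 − (1 + 0.068/12)^(−115)) / (0.068/12)
PV = $600.00 × 84.328944
PV = $50,597.37

PV = PMT × (1-(1+r)^(-n))/r = $50,597.37


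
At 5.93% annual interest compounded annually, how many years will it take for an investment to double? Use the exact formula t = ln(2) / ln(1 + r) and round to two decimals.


Doubling condition: (1 + r)^t = 2
Take ln of both sides: t × ln(1 + r) = ln(2)
t = ln(2) / ln(1 + r)
t = 0.693147 / 0.057608
t = 12.03

t = ln(2) / ln(1 + r) = 12.03 years


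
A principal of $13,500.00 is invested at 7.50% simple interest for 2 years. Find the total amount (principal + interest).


Total amount formula: A = P(1 + rt) = P + P·r·t
Interest: I = P × r × t = $13,500.00 × 0.075 × 2 = $2,025.00
A = P + I = $13,500.00 + $2,025.00 = $15,525.00

A = P + I = P(1 + rt) = $15,525.00


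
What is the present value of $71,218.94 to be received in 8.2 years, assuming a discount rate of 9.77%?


Present value formula: PV = FV / (1 + r)^t
PV = $71,218.94 / (1 + 0.0977)^8.2
PV = $71,218.94 / 2.1476626
PV = $33,161.14

PV = FV / (1 + r)^t = $33,161.14


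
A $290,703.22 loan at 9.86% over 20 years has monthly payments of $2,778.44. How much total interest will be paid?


Total paid over the life of the loan = PMT × n.
Total paid = $2,778.44 × 240 = $666,825.60
Total interest = total paid − principal = $666,825.60 − $290,703.22 = $376,122.38

Total interest = (PMT × n) - PV = $376,122.38


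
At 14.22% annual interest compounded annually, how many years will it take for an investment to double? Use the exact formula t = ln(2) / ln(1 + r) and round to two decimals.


Doubling condition: (1 + r)^t = 2
Take ln of both sides: t × ln(1 + r) = ln(2)
t = ln(2) / ln(1 + r)
t = 0.693147 / 0.132956
t = 5.21

t = ln(2) / ln(1 + r) = 5.21 years


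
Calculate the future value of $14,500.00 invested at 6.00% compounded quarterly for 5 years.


Compound interest formula: A = P(1 + r/n)^(nt)
A = $14,500.00 × (1 + 0.06/4)^(4 × 5)
Growth factor: (1 + 0.06/4)^20 = 1.346855
A = $14,500.00 × 1.346855
A = $19,529.40

A = P(1 + r/n)^(nt) = $19,529.40


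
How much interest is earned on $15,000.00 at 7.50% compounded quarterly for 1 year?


Compound interest earned = final amount − principal.
A = P(1 + r/n)^(nt) = $15,000.00 × (1 + 0.075/4)^(4 × 1) = $16,157.04
Interest = A − P = $16,157.04 − $15,000.00 = $1,157.04

Interest = A - P = $1,157.04


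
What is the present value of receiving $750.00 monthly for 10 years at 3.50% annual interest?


Present value of an ordinary annuity: PV = PMT × (1 − (1 + r)^(−n)) / r
Monthly rate r = 0.035/12 ≈ 0.00291667, n = 120
PV = $750.00 × (1 − (1 + 0.035/12)^(−120)) / (0.035/12)
PV = $750.00 × 101.126685
PV = $75,845.01

PV = PMT × (1-(1+r)^(-n))/r = $75,845.01


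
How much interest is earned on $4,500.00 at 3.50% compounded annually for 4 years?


Compound interest earned = final amount − principal.
A = P(1 + r/n)^(nt) = $4,500.00 × (1 + 0.035/1)^(1 × 4) = $5,163.85
Interest = A − P = $5,163.85 − $4,500.00 = $663.85

Interest = A - P = $663.85


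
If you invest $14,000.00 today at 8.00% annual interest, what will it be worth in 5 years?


Future value formula: FV = PV × (1 + r)^t
FV = $14,000.00 × (1 + 0.08)^5
FV = $14,000.00 × 1.469328
FV = $20,570.59

FV = PV × (1 + r)^t = $20,570.59


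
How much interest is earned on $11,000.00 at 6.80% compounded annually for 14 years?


Compound interest earned = final amount − principal.
A = P(1 + r/n)^(nt) = $11,000.00 × (1 + 0.068/1)^(1 × 14) = $27,630.59
Interest = A − P = $27,630.59 − $11,000.00 = $16,630.59

Interest = A - P = $16,630.59


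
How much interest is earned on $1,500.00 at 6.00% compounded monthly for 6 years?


Compound interest earned = final amount − principal.
A = P(1 + r/n)^(nt) = $1,500.00 × (1 + 0.06/12)^(12 × 6) = $2,148.07
Interest = A − P = $2,148.07 − $1,500.00 = $648.07

Interest = A - P = $648.07


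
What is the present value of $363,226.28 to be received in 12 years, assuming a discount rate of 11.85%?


Present value formula: PV = FV / (1 + r)^t
PV = $363,226.28 / (1 + 0.1185)^12
PV = $363,226.28 / 3.8338213
PV = $94,742.62

PV = FV / (1 + r)^t = $94,742.62


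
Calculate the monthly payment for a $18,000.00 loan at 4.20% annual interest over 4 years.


Loan payment formula: PMT = PV × r / (1 − (1 + r)^(−n))
Monthly rate r = 0.042/12 = 0.0035, n = 48 months
Denominator: 1 − (1 + 0.042/12)^(−48) = 0.154398
PMT = $18,000.00 × (0.042/12) / 0.154398
PMT = $408.04 per month

PMT = PV × r / (1-(1+r)^(-n)) = $408.04/month


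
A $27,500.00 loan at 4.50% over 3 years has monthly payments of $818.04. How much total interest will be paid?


Total paid over the life of the loan = PMT × n.
Total paid = $818.04 × 36 = $29,449.44
Total interest = total paid − principal = $29,449.44 − $27,500.00 = $1,949.44

Total interest = (PMT × n) - PV = $1,949.44


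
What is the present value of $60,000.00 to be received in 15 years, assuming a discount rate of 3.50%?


Present value formula: PV = FV / (1 + r)^t
PV = $60,000.00 / (1 + 0.035)^15
PV = $60,000.00 / 1.6753488
PV = $35,813.44

PV = FV / (1 + r)^t = $35,813.44


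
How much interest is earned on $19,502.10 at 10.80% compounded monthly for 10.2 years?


Compound interest earned = final amount − principal.
A = P(1 + r/n)^(nt) = $19,502.10 × (1 + 0.108/12)^(12 × 10.2) = $58,392.91
Interest = A − P = $58,392.91 − $19,502.10 = $38,890.81

Interest = A - P = $38,890.81


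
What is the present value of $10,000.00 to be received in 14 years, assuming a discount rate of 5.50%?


Present value formula: PV = FV / (1 + r)^t
PV = $10,000.00 / (1 + 0.055)^14
PV = $10,000.00 / 2.116091
PV = $4,725.69

PV = FV / (1 + r)^t = $4,725.69


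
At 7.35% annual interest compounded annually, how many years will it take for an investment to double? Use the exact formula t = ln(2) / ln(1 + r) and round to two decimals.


Doubling condition: (1 + r)^t = 2
Take ln of both sides: t × ln(1 + r) = ln(2)
t = ln(2) / ln(1 + r)
t = 0.693147 / 0.070924
t = 9.77

t = ln(2) / ln(1 + r) = 9.77 years


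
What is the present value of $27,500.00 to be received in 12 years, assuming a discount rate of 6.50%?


Present value formula: PV = FV / (1 + r)^t
PV = $27,500.00 / (1 + 0.065)^12
PV = $27,500.00 / 2.129096
PV = $12,916.28

PV = FV / (1 + r)^t = $12,916.28


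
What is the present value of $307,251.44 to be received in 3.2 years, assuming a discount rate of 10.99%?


Present value formula: PV = FV / (1 + r)^t
PV = $307,251.44 / (1 + 0.1099)^3.2
PV = $307,251.44 / 1.3960736
PV = $220,082.55

PV = FV / (1 + r)^t = $220,082.55


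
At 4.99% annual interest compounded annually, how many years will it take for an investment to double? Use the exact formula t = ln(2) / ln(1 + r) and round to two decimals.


Doubling condition: (1 + r)^t = 2
Take ln of both sides: t × ln(1 + r) = ln(2)
t = ln(2) / ln(1 + r)
t = 0.693147 / 0.048695
t = 14.23

t = ln(2) / ln(1 + r) = 14.23 years
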